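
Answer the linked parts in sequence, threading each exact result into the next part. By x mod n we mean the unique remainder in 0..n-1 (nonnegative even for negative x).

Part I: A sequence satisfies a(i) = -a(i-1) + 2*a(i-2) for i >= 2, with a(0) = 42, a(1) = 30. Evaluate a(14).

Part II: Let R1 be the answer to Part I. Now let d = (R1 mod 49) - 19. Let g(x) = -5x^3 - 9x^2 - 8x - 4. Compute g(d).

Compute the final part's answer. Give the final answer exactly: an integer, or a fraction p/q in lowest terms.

1326

Part I: a(2) = -1*(30) + 2*(42) = 54; iterating: a(2)=54, a(3)=6, a(4)=102, a(5)=-90, a(6)=294, a(7)=-474, a(8)=1062, a(9)=-2010, a(10)=4134, a(11)=-8154, a(12)=16422, a(13)=-32730, a(14)=65574; answer 65574
Part II: R1 = 65574; d = -7; -5*(-7)^3 - 9*(-7)^2 - 8*(-7)^1 - 4 = (1715) + (-441) + (56) + (-4) = 1326; answer 1326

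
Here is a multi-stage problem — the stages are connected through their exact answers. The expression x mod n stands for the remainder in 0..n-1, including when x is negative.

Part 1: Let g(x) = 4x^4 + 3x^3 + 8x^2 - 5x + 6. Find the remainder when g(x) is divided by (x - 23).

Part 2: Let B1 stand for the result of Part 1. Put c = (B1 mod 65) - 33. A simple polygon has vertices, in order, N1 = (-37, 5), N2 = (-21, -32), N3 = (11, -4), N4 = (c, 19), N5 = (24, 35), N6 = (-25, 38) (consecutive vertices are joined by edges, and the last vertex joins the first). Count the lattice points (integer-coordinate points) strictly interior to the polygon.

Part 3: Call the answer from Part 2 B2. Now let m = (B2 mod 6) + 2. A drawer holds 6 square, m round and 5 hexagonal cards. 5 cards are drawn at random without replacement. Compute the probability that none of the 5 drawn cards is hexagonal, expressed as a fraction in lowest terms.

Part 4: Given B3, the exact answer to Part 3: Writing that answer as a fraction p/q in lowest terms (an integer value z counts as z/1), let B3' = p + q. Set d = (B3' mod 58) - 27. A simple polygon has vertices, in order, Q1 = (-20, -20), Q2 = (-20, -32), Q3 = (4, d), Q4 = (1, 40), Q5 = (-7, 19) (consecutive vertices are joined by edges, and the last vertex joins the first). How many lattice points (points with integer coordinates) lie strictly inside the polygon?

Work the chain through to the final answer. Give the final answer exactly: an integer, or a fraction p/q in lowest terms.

Part 1: remainder = value at the root: 4*(23)^4 + 3*(23)^3 + 8*(23)^2 - 5*(23)^1 + 6 = (1119364) + (36501) + (4232) + (-115) + (6) = 1159988; answer 1159988
Part 2: B1 = 1159988; c = 30; cross terms: (-37*-32 - -21*5)=1289, (-21*-4 - 11*-32)=436, (11*19 - 30*-4)=329, (30*35 - 24*19)=594, (24*38 - -25*35)=1787, (-25*5 - -37*38)=1281; twice the area = |5716| = 5716; area = 2858; boundary points = 1 + 4 + 1 + 2 + 1 + 3 = 12; strictly interior points = area - boundary/2 + 1 = 2853; answer 2853
Part 3: B2 = 2853; m = 5; total draws C(16,5) = 4368; favorable C(11,5) = 462; P = 11/104; answer 11/104
Part 4: B3 = 11/104; threaded value p + q = 115; d = 30; cross terms: (-20*-32 - -20*-20)=240, (-20*30 - 4*-32)=-472, (4*40 - 1*30)=130, (1*19 - -7*40)=299, (-7*-20 - -20*19)=520; twice the area = |717| = 717; area = 717/2; boundary points = 12 + 2 + 1 + 1 + 13 = 29; strictly interior points = area - boundary/2 + 1 = 345; answer 345

345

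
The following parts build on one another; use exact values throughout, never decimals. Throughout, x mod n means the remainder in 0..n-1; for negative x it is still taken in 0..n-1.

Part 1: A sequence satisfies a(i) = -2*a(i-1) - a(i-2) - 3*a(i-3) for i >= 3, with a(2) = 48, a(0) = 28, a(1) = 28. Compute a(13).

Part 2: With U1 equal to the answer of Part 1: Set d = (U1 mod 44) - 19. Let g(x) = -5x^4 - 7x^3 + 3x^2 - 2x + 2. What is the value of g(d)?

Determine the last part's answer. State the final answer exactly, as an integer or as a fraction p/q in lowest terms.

-3933

Part 1: a(3) = -2*(48) - 1*(28) - 3*(28) = -208; iterating: a(3)=-208, a(4)=284, a(5)=-504, a(6)=1348, a(7)=-3044, a(8)=6252, a(9)=-13504, a(10)=29888, a(11)=-65028, a(12)=140680, a(13)=-305996; answer -305996
Part 2: U1 = -305996; d = 5; -5*(5)^4 - 7*(5)^3 + 3*(5)^2 - 2*(5)^1 + 2 = (-3125) + (-875) + (75) + (-10) + (2) = -3933; answer -3933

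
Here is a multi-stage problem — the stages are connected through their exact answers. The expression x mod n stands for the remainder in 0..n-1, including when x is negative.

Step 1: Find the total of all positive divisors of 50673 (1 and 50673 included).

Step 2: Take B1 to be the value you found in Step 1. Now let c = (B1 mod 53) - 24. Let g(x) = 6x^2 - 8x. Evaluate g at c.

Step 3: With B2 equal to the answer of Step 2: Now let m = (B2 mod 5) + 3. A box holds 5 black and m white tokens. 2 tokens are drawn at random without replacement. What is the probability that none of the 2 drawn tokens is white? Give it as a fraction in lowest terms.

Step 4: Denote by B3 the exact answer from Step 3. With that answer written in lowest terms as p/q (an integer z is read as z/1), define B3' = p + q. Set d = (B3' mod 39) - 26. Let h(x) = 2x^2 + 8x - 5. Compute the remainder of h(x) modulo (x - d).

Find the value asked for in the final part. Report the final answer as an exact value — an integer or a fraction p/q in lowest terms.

Step 1: 50673 = 3 * 7 * 19 * 127; sigma = (1 + 3) * (1 + 7) * (1 + 19) * (1 + 127) = 4 * 8 * 20 * 128 = 81920; answer 81920
Step 2: B1 = 81920; c = 11; 6*(11)^2 - 8*(11)^1 = (726) + (-88) = 638; answer 638
Step 3: B2 = 638; m = 6; total draws C(11,2) = 55; favorable C(5,2) = 10; P = 2/11; answer 2/11
Step 4: B3 = 2/11; threaded value p + q = 13; d = -13; remainder = value at the root: 2*(-13)^2 + 8*(-13)^1 - 5 = (338) + (-104) + (-5) = 229; answer 229

229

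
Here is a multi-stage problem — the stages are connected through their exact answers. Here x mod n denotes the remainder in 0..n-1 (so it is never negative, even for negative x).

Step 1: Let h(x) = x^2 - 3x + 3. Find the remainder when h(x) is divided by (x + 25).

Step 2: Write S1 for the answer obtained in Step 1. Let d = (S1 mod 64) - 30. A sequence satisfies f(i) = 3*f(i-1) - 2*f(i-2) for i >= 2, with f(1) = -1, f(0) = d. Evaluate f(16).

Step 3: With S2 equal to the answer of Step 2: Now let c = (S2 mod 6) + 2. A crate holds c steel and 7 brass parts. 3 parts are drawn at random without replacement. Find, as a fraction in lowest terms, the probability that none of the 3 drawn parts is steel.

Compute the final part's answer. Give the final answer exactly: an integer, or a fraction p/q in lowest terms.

Step 1: remainder = value at the root: 1*(-25)^2 - 3*(-25)^1 + 3 = (625) + (75) + (3) = 703; answer 703
Step 2: S1 = 703; d = 33; f(2) = 3*(-1) - 2*(33) = -69; iterating: f(2)=-69, f(3)=-205, f(4)=-477, f(5)=-1021, f(6)=-2109, f(7)=-4285, f(8)=-8637, f(9)=-17341, f(10)=-34749, f(11)=-69565, f(12)=-139197, f(13)=-278461, f(14)=-556989, f(15)=-1114045, f(16)=-2228157; answer -2228157
Step 3: S2 = -2228157; c = 5; total draws C(12,3) = 220; favorable C(7,3) = 35; P = 7/44; answer 7/44

7/44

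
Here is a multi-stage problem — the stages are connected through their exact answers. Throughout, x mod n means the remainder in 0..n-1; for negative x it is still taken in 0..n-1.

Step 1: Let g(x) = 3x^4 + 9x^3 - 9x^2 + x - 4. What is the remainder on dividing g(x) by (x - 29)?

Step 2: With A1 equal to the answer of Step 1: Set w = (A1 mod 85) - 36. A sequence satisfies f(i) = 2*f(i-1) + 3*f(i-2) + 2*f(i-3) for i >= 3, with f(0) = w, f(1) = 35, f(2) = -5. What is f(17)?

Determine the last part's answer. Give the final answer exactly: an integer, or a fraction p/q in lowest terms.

801020861

Step 1: remainder = value at the root: 3*(29)^4 + 9*(29)^3 - 9*(29)^2 + 1*(29)^1 - 4 = (2121843) + (219501) + (-7569) + (29) + (-4) = 2333800; answer 2333800
Step 2: A1 = 2333800; w = 4; f(3) = 2*(-5) + 3*(35) + 2*(4) = 103; iterating: f(3)=103, f(4)=261, f(5)=821, f(6)=2631, f(7)=8247, f(8)=26029, f(9)=82061, f(10)=258703, f(11)=815647, f(12)=2571525, f(13)=8107397, f(14)=25560663, f(15)=80586567, f(16)=254069917, f(17)=801020861; answer 801020861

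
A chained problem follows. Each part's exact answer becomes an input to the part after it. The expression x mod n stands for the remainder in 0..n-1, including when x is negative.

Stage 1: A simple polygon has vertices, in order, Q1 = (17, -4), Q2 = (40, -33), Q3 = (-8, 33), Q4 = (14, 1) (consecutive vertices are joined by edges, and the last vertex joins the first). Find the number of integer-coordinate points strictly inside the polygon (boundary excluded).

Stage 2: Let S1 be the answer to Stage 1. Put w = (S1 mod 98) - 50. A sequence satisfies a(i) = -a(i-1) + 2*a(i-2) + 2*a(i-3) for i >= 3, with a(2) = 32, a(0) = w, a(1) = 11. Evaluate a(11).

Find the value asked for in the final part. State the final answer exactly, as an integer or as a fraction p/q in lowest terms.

Stage 1: cross terms: (17*-33 - 40*-4)=-401, (40*33 - -8*-33)=1056, (-8*1 - 14*33)=-470, (14*-4 - 17*1)=-73; twice the area = |112| = 112; area = 56; boundary points = 1 + 6 + 2 + 1 = 10; strictly interior points = area - boundary/2 + 1 = 52; answer 52
Stage 2: S1 = 52; w = 2; a(3) = -1*(32) + 2*(11) + 2*(2) = -6; iterating: a(3)=-6, a(4)=92, a(5)=-40, a(6)=212, a(7)=-108, a(8)=452, a(9)=-244, a(10)=932, a(11)=-516; answer -516

-516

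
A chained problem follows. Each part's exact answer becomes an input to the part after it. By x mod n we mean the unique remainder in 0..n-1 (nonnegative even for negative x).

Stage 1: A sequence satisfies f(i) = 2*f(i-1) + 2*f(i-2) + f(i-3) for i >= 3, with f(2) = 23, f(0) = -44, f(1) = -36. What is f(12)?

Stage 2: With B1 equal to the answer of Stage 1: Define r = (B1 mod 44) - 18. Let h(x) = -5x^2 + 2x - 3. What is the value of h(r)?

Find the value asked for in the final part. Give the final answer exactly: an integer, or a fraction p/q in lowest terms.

Stage 1: f(3) = 2*(23) + 2*(-36) + 1*(-44) = -70; iterating: f(3)=-70, f(4)=-130, f(5)=-377, f(6)=-1084, f(7)=-3052, f(8)=-8649, f(9)=-24486, f(10)=-69322, f(11)=-196265, f(12)=-555660; answer -555660
Stage 2: B1 = -555660; r = -2; -5*(-2)^2 + 2*(-2)^1 - 3 = (-20) + (-4) + (-3) = -27; answer -27

-27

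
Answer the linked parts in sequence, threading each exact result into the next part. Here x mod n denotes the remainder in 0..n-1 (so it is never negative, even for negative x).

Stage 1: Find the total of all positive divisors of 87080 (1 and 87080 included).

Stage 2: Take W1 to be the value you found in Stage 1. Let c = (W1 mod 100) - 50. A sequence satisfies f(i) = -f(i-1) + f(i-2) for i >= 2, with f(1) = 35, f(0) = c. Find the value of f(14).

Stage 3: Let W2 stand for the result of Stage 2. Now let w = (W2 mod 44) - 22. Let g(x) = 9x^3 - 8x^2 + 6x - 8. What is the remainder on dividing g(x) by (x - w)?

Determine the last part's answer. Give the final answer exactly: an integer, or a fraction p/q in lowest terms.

Stage 1: 87080 = 2^3 * 5 * 7 * 311; sigma = (1 + 2 + 4 + 8) * (1 + 5) * (1 + 7) * (1 + 311) = 15 * 6 * 8 * 312 = 224640; answer 224640
Stage 2: W1 = 224640; c = -10; f(2) = -1*(35) + 1*(-10) = -45; iterating: f(2)=-45, f(3)=80, f(4)=-125, f(5)=205, f(6)=-330, f(7)=535, f(8)=-865, f(9)=1400, f(10)=-2265, f(11)=3665, f(12)=-5930, f(13)=9595, f(14)=-15525; answer -15525
Stage 3: W2 = -15525; w = -15; remainder = value at the root: 9*(-15)^3 - 8*(-15)^2 + 6*(-15)^1 - 8 = (-30375) + (-1800) + (-90) + (-8) = -32273; answer -32273

-32273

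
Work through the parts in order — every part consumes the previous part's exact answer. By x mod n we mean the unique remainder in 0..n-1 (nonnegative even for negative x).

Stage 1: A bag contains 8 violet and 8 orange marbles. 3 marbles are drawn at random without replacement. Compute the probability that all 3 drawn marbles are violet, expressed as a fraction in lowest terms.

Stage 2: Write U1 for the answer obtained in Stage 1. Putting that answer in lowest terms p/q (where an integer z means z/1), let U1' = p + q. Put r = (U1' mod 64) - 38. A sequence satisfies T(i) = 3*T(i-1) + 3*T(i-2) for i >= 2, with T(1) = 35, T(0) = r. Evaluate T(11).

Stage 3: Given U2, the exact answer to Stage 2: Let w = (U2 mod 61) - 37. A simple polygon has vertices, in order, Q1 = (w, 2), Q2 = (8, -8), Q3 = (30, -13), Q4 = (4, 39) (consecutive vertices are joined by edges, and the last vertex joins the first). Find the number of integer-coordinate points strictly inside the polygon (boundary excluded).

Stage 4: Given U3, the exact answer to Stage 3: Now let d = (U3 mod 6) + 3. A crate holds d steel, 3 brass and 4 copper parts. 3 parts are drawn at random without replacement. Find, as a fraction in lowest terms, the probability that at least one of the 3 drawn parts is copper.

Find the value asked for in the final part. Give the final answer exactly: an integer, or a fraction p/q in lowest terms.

Stage 1: total draws C(16,3) = 560; favorable C(8,3) = 56; P = 1/10; answer 1/10
Stage 2: U1 = 1/10; threaded value p + q = 11; r = -27; T(2) = 3*(35) + 3*(-27) = 24; iterating: T(2)=24, T(3)=177, T(4)=603, T(5)=2340, T(6)=8829, T(7)=33507, T(8)=127008, T(9)=481545, T(10)=1825659, T(11)=6921612; answer 6921612
Stage 3: U2 = 6921612; w = -34; cross terms: (-34*-8 - 8*2)=256, (8*-13 - 30*-8)=136, (30*39 - 4*-13)=1222, (4*2 - -34*39)=1334; twice the area = |2948| = 2948; area = 1474; boundary points = 2 + 1 + 26 + 1 = 30; strictly interior points = area - boundary/2 + 1 = 1460; answer 1460
Stage 4: U3 = 1460; d = 5; total draws C(12,3) = 220; complement C(8,3) = 56; favorable 220 - 56 = 164; P = 41/55; answer 41/55

41/55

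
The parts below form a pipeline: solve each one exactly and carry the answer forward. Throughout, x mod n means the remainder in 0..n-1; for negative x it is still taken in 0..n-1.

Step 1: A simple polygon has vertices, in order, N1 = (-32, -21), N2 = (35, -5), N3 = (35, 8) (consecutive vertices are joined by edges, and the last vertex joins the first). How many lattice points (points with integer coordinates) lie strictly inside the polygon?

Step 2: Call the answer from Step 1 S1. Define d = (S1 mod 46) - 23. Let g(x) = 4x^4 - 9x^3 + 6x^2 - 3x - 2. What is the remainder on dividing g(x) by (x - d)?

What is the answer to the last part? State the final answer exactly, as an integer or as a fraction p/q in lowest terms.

Step 1: cross terms: (-32*-5 - 35*-21)=895, (35*8 - 35*-5)=455, (35*-21 - -32*8)=-479; twice the area = |871| = 871; area = 871/2; boundary points = 1 + 13 + 1 = 15; strictly interior points = area - boundary/2 + 1 = 429; answer 429
Step 2: S1 = 429; d = -8; remainder = value at the root: 4*(-8)^4 - 9*(-8)^3 + 6*(-8)^2 - 3*(-8)^1 - 2 = (16384) + (4608) + (384) + (24) + (-2) = 21398; answer 21398

21398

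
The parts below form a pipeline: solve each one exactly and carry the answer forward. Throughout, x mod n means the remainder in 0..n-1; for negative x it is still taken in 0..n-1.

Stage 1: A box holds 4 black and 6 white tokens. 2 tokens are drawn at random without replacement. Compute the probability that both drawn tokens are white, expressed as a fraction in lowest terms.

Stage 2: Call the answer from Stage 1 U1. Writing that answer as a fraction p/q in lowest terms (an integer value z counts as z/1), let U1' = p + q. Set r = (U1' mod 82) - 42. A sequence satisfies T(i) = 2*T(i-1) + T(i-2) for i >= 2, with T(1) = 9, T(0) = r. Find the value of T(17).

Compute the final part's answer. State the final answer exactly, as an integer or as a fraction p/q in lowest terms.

Stage 1: total draws C(10,2) = 45; favorable C(6,2) = 15; P = 1/3; answer 1/3
Stage 2: U1 = 1/3; threaded value p + q = 4; r = -38; T(2) = 2*(9) + 1*(-38) = -20; iterating: T(2)=-20, T(3)=-31, T(4)=-82, T(5)=-195, T(6)=-472, T(7)=-1139, T(8)=-2750, T(9)=-6639, T(10)=-16028, T(11)=-38695, T(12)=-93418, T(13)=-225531, T(14)=-544480, T(15)=-1314491, T(16)=-3173462, T(17)=-7661415; answer -7661415

-7661415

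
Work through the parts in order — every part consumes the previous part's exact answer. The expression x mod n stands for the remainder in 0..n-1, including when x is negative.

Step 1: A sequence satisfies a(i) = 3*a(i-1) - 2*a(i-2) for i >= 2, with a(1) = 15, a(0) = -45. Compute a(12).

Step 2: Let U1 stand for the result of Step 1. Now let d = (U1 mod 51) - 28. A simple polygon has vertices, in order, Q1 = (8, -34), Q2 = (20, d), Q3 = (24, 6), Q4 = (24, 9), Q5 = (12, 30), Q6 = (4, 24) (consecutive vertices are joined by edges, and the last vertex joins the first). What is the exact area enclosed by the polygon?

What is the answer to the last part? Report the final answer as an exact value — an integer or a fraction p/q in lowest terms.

Step 1: a(2) = 3*(15) - 2*(-45) = 135; iterating: a(2)=135, a(3)=375, a(4)=855, a(5)=1815, a(6)=3735, a(7)=7575, a(8)=15255, a(9)=30615, a(10)=61335, a(11)=122775, a(12)=245655; answer 245655
Step 2: U1 = 245655; d = 11; cross terms: (8*11 - 20*-34)=768, (20*6 - 24*11)=-144, (24*9 - 24*6)=72, (24*30 - 12*9)=612, (12*24 - 4*30)=168, (4*-34 - 8*24)=-328; twice the area = |1148| = 1148; area = 574; answer 574

574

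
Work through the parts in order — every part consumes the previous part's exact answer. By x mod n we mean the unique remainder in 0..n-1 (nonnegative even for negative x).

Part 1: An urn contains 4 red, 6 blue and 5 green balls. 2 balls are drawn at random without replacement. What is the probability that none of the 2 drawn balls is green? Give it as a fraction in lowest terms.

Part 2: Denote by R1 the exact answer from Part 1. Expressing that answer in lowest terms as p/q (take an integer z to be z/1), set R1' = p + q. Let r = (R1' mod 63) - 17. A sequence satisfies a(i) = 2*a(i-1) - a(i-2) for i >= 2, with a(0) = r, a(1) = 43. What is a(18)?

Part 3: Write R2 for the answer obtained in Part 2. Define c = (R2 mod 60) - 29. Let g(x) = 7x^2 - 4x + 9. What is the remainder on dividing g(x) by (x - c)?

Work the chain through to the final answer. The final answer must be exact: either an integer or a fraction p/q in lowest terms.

Part 1: total draws C(15,2) = 105; favorable C(10,2) = 45; P = 3/7; answer 3/7
Part 2: R1 = 3/7; threaded value p + q = 10; r = -7; a(2) = 2*(43) - 1*(-7) = 93; iterating: a(2)=93, a(3)=143, a(4)=193, a(5)=243, a(6)=293, a(7)=343, a(8)=393, a(9)=443, a(10)=493, a(11)=543, a(12)=593, a(13)=643, a(14)=693, a(15)=743, a(16)=793, a(17)=843, a(18)=893; answer 893
Part 3: R2 = 893; c = 24; remainder = value at the root: 7*(24)^2 - 4*(24)^1 + 9 = (4032) + (-96) + (9) = 3945; answer 3945

3945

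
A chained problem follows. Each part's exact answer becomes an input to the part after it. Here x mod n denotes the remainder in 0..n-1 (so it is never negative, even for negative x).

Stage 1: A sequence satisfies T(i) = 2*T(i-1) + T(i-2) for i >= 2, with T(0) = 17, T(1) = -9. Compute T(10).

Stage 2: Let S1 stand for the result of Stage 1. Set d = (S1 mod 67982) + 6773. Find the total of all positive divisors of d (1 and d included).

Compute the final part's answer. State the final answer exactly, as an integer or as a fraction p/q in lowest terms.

160320

Stage 1: T(2) = 2*(-9) + 1*(17) = -1; iterating: T(2)=-1, T(3)=-11, T(4)=-23, T(5)=-57, T(6)=-137, T(7)=-331, T(8)=-799, T(9)=-1929, T(10)=-4657; answer -4657
Stage 2: S1 = -4657; d = 70098; 70098 = 2 * 3 * 7 * 1669; sigma = (1 + 2) * (1 + 3) * (1 + 7) * (1 + 1669) = 3 * 4 * 8 * 1670 = 160320; answer 160320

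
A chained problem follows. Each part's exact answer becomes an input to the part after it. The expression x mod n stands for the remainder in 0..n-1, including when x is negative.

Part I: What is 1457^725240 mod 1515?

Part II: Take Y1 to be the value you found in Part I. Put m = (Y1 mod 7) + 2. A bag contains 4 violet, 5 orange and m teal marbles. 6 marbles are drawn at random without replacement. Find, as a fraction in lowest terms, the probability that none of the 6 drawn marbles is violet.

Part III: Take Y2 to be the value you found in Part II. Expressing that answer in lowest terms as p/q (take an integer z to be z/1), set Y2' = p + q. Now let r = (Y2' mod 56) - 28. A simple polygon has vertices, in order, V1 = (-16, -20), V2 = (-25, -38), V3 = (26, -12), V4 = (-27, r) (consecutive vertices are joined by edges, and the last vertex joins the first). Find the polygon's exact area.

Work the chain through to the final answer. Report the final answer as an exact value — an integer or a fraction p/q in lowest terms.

1205

Part I: squarings mod 1515: 1457^1=1457, 1457^2=334, 1457^4=961, 1457^8=886, 1457^16=226, 1457^32=1081, 1457^64=496, 1457^128=586, 1457^256=1006, 1457^512=16, 1457^1024=256, 1457^2048=391, 1457^4096=1381, 1457^8192=1291, 1457^16384=181, 1457^32768=946, 1457^65536=1066, 1457^131072=106, 1457^262144=631, 1457^524288=1231; 1457^725240 = 1457^8 * 1457^16 * 1457^32 * 1457^64 * 1457^128 * 1457^4096 * 1457^65536 * 1457^131072 * 1457^524288 = 286 (mod 1515); answer 286
Part II: Y1 = 286; m = 8; total draws C(17,6) = 12376; favorable C(13,6) = 1716; P = 33/238; answer 33/238
Part III: Y2 = 33/238; threaded value p + q = 271; r = 19; cross terms: (-16*-38 - -25*-20)=108, (-25*-12 - 26*-38)=1288, (26*19 - -27*-12)=170, (-27*-20 - -16*19)=844; twice the area = |2410| = 2410; area = 1205; answer 1205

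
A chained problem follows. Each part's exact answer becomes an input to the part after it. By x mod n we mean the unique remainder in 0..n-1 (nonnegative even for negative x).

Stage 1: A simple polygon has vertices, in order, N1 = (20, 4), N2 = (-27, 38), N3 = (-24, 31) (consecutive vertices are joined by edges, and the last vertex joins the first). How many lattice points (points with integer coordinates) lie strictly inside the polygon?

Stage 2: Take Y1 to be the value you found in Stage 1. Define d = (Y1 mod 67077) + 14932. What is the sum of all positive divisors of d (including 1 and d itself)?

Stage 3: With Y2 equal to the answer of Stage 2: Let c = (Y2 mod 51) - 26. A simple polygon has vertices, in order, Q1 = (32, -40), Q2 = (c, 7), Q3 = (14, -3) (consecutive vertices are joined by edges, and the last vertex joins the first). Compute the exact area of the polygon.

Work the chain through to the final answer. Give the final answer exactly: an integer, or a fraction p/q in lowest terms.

428

Stage 1: cross terms: (20*38 - -27*4)=868, (-27*31 - -24*38)=75, (-24*4 - 20*31)=-716; twice the area = |227| = 227; area = 227/2; boundary points = 1 + 1 + 1 = 3; strictly interior points = area - boundary/2 + 1 = 113; answer 113
Stage 2: Y1 = 113; d = 15045; 15045 = 3 * 5 * 17 * 59; sigma = (1 + 3) * (1 + 5) * (1 + 17) * (1 + 59) = 4 * 6 * 18 * 60 = 25920; answer 25920
Stage 3: Y2 = 25920; c = -14; cross terms: (32*7 - -14*-40)=-336, (-14*-3 - 14*7)=-56, (14*-40 - 32*-3)=-464; twice the area = |-856| = 856; area = 428; answer 428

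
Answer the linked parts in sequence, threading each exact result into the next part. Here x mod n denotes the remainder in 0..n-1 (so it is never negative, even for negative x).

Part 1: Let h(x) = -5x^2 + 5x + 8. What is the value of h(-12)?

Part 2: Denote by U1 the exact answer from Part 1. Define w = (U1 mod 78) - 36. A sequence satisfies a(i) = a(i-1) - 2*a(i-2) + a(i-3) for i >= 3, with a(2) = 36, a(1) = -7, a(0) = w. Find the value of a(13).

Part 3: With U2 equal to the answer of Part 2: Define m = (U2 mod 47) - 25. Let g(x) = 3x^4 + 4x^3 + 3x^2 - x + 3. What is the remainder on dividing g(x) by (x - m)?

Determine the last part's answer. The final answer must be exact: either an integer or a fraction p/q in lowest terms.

271068

Part 1: -5*(-12)^2 + 5*(-12)^1 + 8 = (-720) + (-60) + (8) = -772; answer -772
Part 2: U1 = -772; w = -28; a(3) = 1*(36) - 2*(-7) + 1*(-28) = 22; iterating: a(3)=22, a(4)=-57, a(5)=-65, a(6)=71, a(7)=144, a(8)=-63, a(9)=-280, a(10)=-10, a(11)=487, a(12)=227, a(13)=-757; answer -757
Part 3: U2 = -757; m = 17; remainder = value at the root: 3*(17)^4 + 4*(17)^3 + 3*(17)^2 - 1*(17)^1 + 3 = (250563) + (19652) + (867) + (-17) + (3) = 271068; answer 271068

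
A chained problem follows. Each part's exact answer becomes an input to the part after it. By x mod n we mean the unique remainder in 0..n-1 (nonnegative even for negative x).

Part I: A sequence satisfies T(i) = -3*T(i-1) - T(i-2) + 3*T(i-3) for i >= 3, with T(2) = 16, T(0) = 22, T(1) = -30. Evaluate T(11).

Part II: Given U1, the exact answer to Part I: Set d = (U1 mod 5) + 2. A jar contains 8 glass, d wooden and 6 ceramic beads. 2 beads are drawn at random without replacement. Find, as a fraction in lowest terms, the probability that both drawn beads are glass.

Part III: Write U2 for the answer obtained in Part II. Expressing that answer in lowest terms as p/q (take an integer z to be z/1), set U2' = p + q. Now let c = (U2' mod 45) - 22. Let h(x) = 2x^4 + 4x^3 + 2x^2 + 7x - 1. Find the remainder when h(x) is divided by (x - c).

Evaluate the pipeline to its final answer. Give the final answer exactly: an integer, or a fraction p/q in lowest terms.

50

Part I: T(3) = -3*(16) - 1*(-30) + 3*(22) = 48; iterating: T(3)=48, T(4)=-250, T(5)=750, T(6)=-1856, T(7)=4068, T(8)=-8098, T(9)=14658, T(10)=-23672, T(11)=32064; answer 32064
Part II: U1 = 32064; d = 6; total draws C(20,2) = 190; favorable C(8,2) = 28; P = 14/95; answer 14/95
Part III: U2 = 14/95; threaded value p + q = 109; c = -3; remainder = value at the root: 2*(-3)^4 + 4*(-3)^3 + 2*(-3)^2 + 7*(-3)^1 - 1 = (162) + (-108) + (18) + (-21) + (-1) = 50; answer 50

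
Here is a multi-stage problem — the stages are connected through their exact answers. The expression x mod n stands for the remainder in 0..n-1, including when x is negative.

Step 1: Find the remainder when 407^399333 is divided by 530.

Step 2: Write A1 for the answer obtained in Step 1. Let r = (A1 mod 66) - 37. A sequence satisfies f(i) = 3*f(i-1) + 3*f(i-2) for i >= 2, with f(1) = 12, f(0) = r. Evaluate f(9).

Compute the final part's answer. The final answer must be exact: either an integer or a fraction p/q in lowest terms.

Step 1: squarings mod 530: 407^1=407, 407^2=289, 407^4=311, 407^8=261, 407^16=281, 407^32=521, 407^64=81, 407^128=201, 407^256=121, 407^512=331, 407^1024=381, 407^2048=471, 407^4096=301, 407^8192=501, 407^16384=311, 407^32768=261, 407^65536=281, 407^131072=521, 407^262144=81; 407^399333 = 407^1 * 407^4 * 407^32 * 407^64 * 407^128 * 407^256 * 407^512 * 407^1024 * 407^4096 * 407^131072 * 407^262144 = 187 (mod 530); answer 187
Step 2: A1 = 187; r = 18; f(2) = 3*(12) + 3*(18) = 90; iterating: f(2)=90, f(3)=306, f(4)=1188, f(5)=4482, f(6)=17010, f(7)=64476, f(8)=244458, f(9)=926802; answer 926802

926802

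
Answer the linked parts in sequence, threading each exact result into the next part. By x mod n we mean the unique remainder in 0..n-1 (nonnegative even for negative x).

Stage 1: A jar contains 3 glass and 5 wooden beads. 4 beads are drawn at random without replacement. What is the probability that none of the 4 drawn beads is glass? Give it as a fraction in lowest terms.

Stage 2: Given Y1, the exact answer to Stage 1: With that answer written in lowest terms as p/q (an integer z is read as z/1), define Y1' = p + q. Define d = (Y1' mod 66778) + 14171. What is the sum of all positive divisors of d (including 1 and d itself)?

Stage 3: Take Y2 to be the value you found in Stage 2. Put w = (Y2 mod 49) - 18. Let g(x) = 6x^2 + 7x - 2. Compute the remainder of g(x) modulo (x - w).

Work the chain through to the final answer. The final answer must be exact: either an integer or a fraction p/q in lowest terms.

Stage 1: total draws C(8,4) = 70; favorable C(5,4) = 5; P = 1/14; answer 1/14
Stage 2: Y1 = 1/14; threaded value p + q = 15; d = 14186; 14186 = 2 * 41 * 173; sigma = (1 + 2) * (1 + 41) * (1 + 173) = 3 * 42 * 174 = 21924; answer 21924
Stage 3: Y2 = 21924; w = 3; remainder = value at the root: 6*(3)^2 + 7*(3)^1 - 2 = (54) + (21) + (-2) = 73; answer 73

73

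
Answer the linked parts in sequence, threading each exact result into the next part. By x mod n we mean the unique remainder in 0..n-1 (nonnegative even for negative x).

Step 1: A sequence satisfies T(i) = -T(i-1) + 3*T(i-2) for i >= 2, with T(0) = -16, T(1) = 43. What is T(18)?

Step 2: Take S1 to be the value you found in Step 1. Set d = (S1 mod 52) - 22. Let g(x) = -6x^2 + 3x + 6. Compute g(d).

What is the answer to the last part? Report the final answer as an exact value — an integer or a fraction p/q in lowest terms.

-192

Step 1: T(2) = -1*(43) + 3*(-16) = -91; iterating: T(2)=-91, T(3)=220, T(4)=-493, T(5)=1153, T(6)=-2632, T(7)=6091, T(8)=-13987, T(9)=32260, T(10)=-74221, T(11)=171001, T(12)=-393664, T(13)=906667, T(14)=-2087659, T(15)=4807660, T(16)=-11070637, T(17)=25493617, T(18)=-58705528; answer -58705528
Step 2: S1 = -58705528; d = 6; -6*(6)^2 + 3*(6)^1 + 6 = (-216) + (18) + (6) = -192; answer -192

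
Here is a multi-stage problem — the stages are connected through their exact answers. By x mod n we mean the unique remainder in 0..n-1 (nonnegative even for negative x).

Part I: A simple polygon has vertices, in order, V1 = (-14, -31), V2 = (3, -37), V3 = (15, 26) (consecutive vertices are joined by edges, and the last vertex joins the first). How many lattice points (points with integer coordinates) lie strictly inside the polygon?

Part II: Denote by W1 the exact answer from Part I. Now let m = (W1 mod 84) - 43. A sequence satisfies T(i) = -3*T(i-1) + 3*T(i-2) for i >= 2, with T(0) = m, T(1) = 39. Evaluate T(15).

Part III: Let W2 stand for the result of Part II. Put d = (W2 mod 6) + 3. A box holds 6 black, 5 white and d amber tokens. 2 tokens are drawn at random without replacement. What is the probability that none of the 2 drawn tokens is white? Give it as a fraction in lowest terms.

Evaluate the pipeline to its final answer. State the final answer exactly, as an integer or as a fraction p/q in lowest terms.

33/68

Part I: cross terms: (-14*-37 - 3*-31)=611, (3*26 - 15*-37)=633, (15*-31 - -14*26)=-101; twice the area = |1143| = 1143; area = 1143/2; boundary points = 1 + 3 + 1 = 5; strictly interior points = area - boundary/2 + 1 = 570; answer 570
Part II: W1 = 570; m = 23; T(2) = -3*(39) + 3*(23) = -48; iterating: T(2)=-48, T(3)=261, T(4)=-927, T(5)=3564, T(6)=-13473, T(7)=51111, T(8)=-193752, T(9)=734589, T(10)=-2785023, T(11)=10558836, T(12)=-40031577, T(13)=151771239, T(14)=-575408448, T(15)=2181539061; answer 2181539061
Part III: W2 = 2181539061; d = 6; total draws C(17,2) = 136; favorable C(12,2) = 66; P = 33/68; answer 33/68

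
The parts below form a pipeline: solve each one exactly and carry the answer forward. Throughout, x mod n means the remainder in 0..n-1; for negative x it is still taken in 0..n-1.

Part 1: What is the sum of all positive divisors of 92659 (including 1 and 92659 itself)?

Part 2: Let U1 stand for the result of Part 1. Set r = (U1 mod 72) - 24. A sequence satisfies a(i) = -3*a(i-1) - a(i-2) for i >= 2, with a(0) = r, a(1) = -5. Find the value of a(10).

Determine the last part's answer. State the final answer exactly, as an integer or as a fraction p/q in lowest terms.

-28191

Part 1: 92659 = 7^2 * 31 * 61; sigma = (1 + 7 + 49) * (1 + 31) * (1 + 61) = 57 * 32 * 62 = 113088; answer 113088
Part 2: U1 = 113088; r = 24; a(2) = -3*(-5) - 1*(24) = -9; iterating: a(2)=-9, a(3)=32, a(4)=-87, a(5)=229, a(6)=-600, a(7)=1571, a(8)=-4113, a(9)=10768, a(10)=-28191; answer -28191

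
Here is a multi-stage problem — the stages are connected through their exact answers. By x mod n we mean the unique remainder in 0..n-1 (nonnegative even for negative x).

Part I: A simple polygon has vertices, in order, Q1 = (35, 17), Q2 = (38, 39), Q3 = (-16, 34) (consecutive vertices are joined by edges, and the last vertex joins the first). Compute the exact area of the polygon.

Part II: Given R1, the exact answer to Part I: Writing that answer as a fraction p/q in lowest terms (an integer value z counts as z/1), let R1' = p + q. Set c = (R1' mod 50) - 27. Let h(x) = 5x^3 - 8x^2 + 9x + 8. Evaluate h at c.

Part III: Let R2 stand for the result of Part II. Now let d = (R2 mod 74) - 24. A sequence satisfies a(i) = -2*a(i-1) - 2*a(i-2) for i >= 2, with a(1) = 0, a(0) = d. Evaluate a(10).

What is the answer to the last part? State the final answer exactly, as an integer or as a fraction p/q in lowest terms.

-1344

Part I: cross terms: (35*39 - 38*17)=719, (38*34 - -16*39)=1916, (-16*17 - 35*34)=-1462; twice the area = |1173| = 1173; area = 1173/2; answer 1173/2
Part II: R1 = 1173/2; threaded value p + q = 1175; c = -2; 5*(-2)^3 - 8*(-2)^2 + 9*(-2)^1 + 8 = (-40) + (-32) + (-18) + (8) = -82; answer -82
Part III: R2 = -82; d = 42; a(2) = -2*(0) - 2*(42) = -84; iterating: a(2)=-84, a(3)=168, a(4)=-168, a(5)=0, a(6)=336, a(7)=-672, a(8)=672, a(9)=0, a(10)=-1344; answer -1344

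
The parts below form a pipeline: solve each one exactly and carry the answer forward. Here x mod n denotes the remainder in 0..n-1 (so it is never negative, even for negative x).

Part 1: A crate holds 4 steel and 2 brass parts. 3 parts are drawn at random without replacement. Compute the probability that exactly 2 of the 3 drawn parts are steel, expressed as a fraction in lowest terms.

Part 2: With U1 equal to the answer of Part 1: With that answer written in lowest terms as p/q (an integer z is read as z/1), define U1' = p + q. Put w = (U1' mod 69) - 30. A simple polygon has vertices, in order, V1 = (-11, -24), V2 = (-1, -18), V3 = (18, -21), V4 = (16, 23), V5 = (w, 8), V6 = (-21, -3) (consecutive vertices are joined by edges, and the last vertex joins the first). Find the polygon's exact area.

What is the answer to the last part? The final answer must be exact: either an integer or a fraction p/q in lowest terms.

Part 1: total draws C(6,3) = 20; favorable C(4,2)*C(2,1) = 12; P = 3/5; answer 3/5
Part 2: U1 = 3/5; threaded value p + q = 8; w = -22; cross terms: (-11*-18 - -1*-24)=174, (-1*-21 - 18*-18)=345, (18*23 - 16*-21)=750, (16*8 - -22*23)=634, (-22*-3 - -21*8)=234, (-21*-24 - -11*-3)=471; twice the area = |2608| = 2608; area = 1304; answer 1304

1304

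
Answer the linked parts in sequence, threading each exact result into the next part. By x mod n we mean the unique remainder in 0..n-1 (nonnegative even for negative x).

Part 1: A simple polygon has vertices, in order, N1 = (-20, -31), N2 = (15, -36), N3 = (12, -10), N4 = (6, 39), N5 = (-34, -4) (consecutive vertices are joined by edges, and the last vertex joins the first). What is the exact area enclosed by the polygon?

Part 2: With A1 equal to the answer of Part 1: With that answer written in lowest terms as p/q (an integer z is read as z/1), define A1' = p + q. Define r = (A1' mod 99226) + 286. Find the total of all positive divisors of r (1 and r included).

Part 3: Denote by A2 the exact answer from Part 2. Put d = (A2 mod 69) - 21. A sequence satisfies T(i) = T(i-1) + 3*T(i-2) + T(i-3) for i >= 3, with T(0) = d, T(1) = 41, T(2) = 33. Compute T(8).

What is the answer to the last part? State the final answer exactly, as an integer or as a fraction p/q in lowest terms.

10407

Part 1: cross terms: (-20*-36 - 15*-31)=1185, (15*-10 - 12*-36)=282, (12*39 - 6*-10)=528, (6*-4 - -34*39)=1302, (-34*-31 - -20*-4)=974; twice the area = |4271| = 4271; area = 4271/2; answer 4271/2
Part 2: A1 = 4271/2; threaded value p + q = 4273; r = 4559; 4559 = 47 * 97; sigma = (1 + 47) * (1 + 97) = 48 * 98 = 4704; answer 4704
Part 3: A2 = 4704; d = -9; T(3) = 1*(33) + 3*(41) + 1*(-9) = 147; iterating: T(3)=147, T(4)=287, T(5)=761, T(6)=1769, T(7)=4339, T(8)=10407; answer 10407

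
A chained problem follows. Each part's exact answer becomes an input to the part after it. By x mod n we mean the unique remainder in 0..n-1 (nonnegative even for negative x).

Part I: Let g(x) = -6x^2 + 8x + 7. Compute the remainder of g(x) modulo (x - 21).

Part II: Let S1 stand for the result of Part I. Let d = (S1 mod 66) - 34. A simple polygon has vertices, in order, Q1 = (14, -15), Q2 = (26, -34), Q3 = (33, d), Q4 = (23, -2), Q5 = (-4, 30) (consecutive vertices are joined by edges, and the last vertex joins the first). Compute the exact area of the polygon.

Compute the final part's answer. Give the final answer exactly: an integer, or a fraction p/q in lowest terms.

1301/2

Part I: remainder = value at the root: -6*(21)^2 + 8*(21)^1 + 7 = (-2646) + (168) + (7) = -2471; answer -2471
Part II: S1 = -2471; d = 3; cross terms: (14*-34 - 26*-15)=-86, (26*3 - 33*-34)=1200, (33*-2 - 23*3)=-135, (23*30 - -4*-2)=682, (-4*-15 - 14*30)=-360; twice the area = |1301| = 1301; area = 1301/2; answer 1301/2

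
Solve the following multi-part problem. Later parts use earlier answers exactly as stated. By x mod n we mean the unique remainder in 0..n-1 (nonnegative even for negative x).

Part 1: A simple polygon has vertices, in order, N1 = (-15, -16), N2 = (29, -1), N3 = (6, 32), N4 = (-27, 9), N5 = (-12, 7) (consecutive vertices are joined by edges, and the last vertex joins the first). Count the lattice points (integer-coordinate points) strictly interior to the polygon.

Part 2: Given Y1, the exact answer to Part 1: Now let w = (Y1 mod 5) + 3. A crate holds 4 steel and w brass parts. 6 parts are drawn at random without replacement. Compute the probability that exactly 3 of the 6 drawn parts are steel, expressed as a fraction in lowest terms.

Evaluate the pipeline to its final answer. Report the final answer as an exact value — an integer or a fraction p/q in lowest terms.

Part 1: cross terms: (-15*-1 - 29*-16)=479, (29*32 - 6*-1)=934, (6*9 - -27*32)=918, (-27*7 - -12*9)=-81, (-12*-16 - -15*7)=297; twice the area = |2547| = 2547; area = 2547/2; boundary points = 1 + 1 + 1 + 1 + 1 = 5; strictly interior points = area - boundary/2 + 1 = 1272; answer 1272
Part 2: Y1 = 1272; w = 5; total draws C(9,6) = 84; favorable C(4,3)*C(5,3) = 40; P = 10/21; answer 10/21

10/21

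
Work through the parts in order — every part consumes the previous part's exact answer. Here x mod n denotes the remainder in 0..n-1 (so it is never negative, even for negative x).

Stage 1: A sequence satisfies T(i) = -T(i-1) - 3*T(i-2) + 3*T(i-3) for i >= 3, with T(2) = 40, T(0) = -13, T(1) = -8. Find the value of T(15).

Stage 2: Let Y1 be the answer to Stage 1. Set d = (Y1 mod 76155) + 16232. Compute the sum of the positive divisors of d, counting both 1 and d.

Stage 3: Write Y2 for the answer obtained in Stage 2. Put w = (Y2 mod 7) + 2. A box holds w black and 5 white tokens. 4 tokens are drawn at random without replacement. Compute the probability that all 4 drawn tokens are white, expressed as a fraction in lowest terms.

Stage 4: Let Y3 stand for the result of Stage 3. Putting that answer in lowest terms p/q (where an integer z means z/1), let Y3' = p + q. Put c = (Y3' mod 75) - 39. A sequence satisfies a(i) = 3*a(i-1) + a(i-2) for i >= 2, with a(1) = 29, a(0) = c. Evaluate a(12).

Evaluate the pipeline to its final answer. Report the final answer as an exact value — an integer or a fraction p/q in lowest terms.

17795550

Stage 1: T(3) = -1*(40) - 3*(-8) + 3*(-13) = -55; iterating: T(3)=-55, T(4)=-89, T(5)=374, T(6)=-272, T(7)=-1117, T(8)=3055, T(9)=-520, T(10)=-11996, T(11)=22721, T(12)=11707, T(13)=-115858, T(14)=148900, T(15)=233795; answer 233795
Stage 2: Y1 = 233795; d = 21562; 21562 = 2 * 10781; sigma = (1 + 2) * (1 + 10781) = 3 * 10782 = 32346; answer 32346
Stage 3: Y2 = 32346; w = 8; total draws C(13,4) = 715; favorable C(5,4) = 5; P = 1/143; answer 1/143
Stage 4: Y3 = 1/143; threaded value p + q = 144; c = 30; a(2) = 3*(29) + 1*(30) = 117; iterating: a(2)=117, a(3)=380, a(4)=1257, a(5)=4151, a(6)=13710, a(7)=45281, a(8)=149553, a(9)=493940, a(10)=1631373, a(11)=5388059, a(12)=17795550; answer 17795550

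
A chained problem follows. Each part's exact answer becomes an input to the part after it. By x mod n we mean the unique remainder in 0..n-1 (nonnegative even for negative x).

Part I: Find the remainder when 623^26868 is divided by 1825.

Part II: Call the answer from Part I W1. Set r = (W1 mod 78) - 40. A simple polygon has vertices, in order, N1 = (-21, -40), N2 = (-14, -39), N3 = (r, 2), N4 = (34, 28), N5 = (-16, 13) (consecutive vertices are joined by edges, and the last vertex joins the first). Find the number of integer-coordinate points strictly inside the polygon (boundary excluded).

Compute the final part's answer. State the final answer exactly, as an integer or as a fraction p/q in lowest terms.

1582

Part I: squarings mod 1825: 623^1=623, 623^2=1229, 623^4=1166, 623^8=1756, 623^16=1111, 623^32=621, 623^64=566, 623^128=981, 623^256=586, 623^512=296, 623^1024=16, 623^2048=256, 623^4096=1661, 623^8192=1346, 623^16384=1316; 623^26868 = 623^4 * 623^16 * 623^32 * 623^64 * 623^128 * 623^2048 * 623^8192 * 623^16384 = 1306 (mod 1825); answer 1306
Part II: W1 = 1306; r = 18; cross terms: (-21*-39 - -14*-40)=259, (-14*2 - 18*-39)=674, (18*28 - 34*2)=436, (34*13 - -16*28)=890, (-16*-40 - -21*13)=913; twice the area = |3172| = 3172; area = 1586; boundary points = 1 + 1 + 2 + 5 + 1 = 10; strictly interior points = area - boundary/2 + 1 = 1582; answer 1582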